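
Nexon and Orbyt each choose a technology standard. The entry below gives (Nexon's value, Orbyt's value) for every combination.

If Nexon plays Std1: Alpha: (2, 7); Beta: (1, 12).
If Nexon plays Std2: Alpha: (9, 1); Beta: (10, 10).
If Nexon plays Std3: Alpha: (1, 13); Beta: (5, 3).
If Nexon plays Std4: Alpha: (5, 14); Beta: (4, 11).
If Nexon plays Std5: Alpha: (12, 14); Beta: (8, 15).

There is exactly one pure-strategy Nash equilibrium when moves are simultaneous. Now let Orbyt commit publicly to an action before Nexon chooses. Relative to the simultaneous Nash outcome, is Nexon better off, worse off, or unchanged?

Backward induction with Orbyt moving first.
- Alpha: BR = Std5, leader payoff 14.
- Beta: BR = Std2, leader payoff 10.
Orbyt's induced payoffs are 14, 10, so Orbyt commits to Alpha. Subgame-perfect outcome: (Std5, Alpha) with payoffs (12, 14).
For the simultaneous game, intersect best replies.
Nexon's best replies: Alpha→Std5; Beta→Std2.
Orbyt's best replies: Std1→Beta; Std2→Beta; Std3→Alpha; Std4→Alpha; Std5→Beta.
Only (Std2, Beta) has each player best-responding; Nash payoffs (10, 10).
Nexon earns 12 sequentially versus 10 at the Nash outcome: better off.

better off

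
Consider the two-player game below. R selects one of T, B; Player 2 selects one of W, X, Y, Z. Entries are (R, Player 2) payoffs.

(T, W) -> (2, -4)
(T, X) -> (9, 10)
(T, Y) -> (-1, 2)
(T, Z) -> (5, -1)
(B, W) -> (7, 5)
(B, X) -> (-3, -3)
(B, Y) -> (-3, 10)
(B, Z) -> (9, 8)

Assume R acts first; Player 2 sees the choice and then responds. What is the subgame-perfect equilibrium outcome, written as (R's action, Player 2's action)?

(T, X)

Backward induction with R moving first.
- T: Player 2 compares -4, 10, 2, -1 and picks X; R would get 9.
- B: Player 2 compares 5, -3, 10, 8 and picks Y; R would get -3.
Among 9, -3, the best is 9 at T. Subgame-perfect outcome: (T, X) with payoffs (9, 10).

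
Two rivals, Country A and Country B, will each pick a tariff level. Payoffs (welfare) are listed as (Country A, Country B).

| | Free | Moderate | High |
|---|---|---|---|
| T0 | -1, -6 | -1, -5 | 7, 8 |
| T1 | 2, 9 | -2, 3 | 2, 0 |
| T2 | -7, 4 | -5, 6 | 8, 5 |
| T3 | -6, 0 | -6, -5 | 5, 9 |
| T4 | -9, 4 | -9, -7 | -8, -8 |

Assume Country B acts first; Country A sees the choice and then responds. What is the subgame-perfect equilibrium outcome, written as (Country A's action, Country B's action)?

(T1, Free)

Work backward from Country A's decision.
- Free → Country A plays T1 (best of -1, 2, -7, -6, -9); Country B gets 9.
- Moderate → Country A plays T0 (best of -1, -2, -5, -6, -9); Country B gets -5.
- High → Country A plays T2 (best of 7, 2, 8, 5, -8); Country B gets 5.
Country B's induced payoffs are 9, -5, 5, so Country B commits to Free. Subgame-perfect outcome: (T1, Free) with payoffs (2, 9).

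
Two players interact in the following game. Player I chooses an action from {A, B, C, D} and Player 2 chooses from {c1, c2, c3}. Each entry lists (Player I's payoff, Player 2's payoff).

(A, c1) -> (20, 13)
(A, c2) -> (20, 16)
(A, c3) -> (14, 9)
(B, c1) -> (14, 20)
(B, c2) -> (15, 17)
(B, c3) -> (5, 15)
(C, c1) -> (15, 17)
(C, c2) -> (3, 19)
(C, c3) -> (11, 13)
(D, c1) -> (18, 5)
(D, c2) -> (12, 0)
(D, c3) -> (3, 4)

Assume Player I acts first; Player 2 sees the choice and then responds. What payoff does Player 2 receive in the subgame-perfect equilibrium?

16

Solve by backward induction (Player I leads).
- A: BR = c2, leader payoff 20.
- B: BR = c1, leader payoff 14.
- C: BR = c2, leader payoff 3.
- D: BR = c1, leader payoff 18.
Among 20, 14, 3, 18, the best is 20 at A. Subgame-perfect outcome: (A, c2) with payoffs (20, 16).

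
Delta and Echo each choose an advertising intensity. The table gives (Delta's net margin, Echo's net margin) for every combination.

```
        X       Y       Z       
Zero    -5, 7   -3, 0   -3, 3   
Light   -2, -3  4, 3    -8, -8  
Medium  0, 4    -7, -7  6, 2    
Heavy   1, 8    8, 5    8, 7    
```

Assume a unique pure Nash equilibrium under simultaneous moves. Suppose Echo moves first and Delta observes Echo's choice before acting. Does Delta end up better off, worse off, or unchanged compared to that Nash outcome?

unchanged

Backward induction with Echo moving first.
- X → Delta plays Heavy (best of -5, -2, 0, 1); Echo gets 8.
- Y → Delta plays Heavy (best of -3, 4, -7, 8); Echo gets 5.
- Z → Delta plays Heavy (best of -3, -8, 6, 8); Echo gets 7.
Among 8, 5, 7, the best is 8 at X. Subgame-perfect outcome: (Heavy, X) with payoffs (1, 8).
Under simultaneous play:
Delta's best replies: X→Heavy; Y→Heavy; Z→Heavy.
Echo's best replies: Zero→X; Light→Y; Medium→X; Heavy→X.
Only (Heavy, X) has each player best-responding; Nash payoffs (1, 8).
Delta earns 1 sequentially versus 1 at the Nash outcome: unchanged.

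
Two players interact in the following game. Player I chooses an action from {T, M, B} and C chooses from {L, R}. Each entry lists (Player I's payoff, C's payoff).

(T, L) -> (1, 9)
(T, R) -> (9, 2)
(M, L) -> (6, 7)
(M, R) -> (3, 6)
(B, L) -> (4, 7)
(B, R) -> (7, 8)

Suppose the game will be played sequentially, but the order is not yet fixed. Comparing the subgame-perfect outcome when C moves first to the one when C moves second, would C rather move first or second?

If Player I leads: C's best replies are T→L, M→L, B→R; Player I's induced payoffs 1, 6, 7; outcome (B, R), payoffs (7, 8).
If C leads: Player I's best replies are L→M, R→T; C's induced payoffs 7, 2; outcome (M, L), payoffs (6, 7).
C gets 7 moving first and 8 moving second, so C prefers to move second.

second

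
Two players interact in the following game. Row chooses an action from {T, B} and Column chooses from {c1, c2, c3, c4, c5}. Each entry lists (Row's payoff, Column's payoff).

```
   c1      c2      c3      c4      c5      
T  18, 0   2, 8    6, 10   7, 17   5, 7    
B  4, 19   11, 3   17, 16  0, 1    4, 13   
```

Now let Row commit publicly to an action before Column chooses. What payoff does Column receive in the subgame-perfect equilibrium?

17

Work backward from Column's decision.
- T → Column plays c4 (best of 0, 8, 10, 17, 7); Row gets 7.
- B → Column plays c1 (best of 19, 3, 16, 1, 13); Row gets 4.
Among 7, 4, the best is 7 at T. Subgame-perfect outcome: (T, c4) with payoffs (7, 17).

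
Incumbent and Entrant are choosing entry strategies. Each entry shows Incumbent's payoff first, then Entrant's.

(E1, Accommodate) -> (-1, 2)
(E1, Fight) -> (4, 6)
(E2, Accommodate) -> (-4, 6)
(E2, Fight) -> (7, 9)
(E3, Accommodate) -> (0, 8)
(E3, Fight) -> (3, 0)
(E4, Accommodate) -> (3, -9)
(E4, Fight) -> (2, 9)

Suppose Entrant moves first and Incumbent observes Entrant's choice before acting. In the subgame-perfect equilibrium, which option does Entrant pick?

Incumbent best-responds to each possible Entrant move:
- Accommodate → Incumbent plays E4 (best of -1, -4, 0, 3); Entrant gets -9.
- Fight → Incumbent plays E2 (best of 4, 7, 3, 2); Entrant gets 9.
Among -9, 9, the best is 9 at Fight. Subgame-perfect outcome: (E2, Fight) with payoffs (7, 9).

Fight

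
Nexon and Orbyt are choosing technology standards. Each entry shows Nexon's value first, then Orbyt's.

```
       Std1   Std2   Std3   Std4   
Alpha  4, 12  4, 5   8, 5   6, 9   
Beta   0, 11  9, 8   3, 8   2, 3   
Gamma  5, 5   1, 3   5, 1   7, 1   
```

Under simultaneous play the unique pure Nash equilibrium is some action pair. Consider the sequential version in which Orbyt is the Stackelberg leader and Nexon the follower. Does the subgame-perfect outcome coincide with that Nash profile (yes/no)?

Nexon best-responds to each possible Orbyt move:
- Std1: BR = Gamma, leader payoff 5.
- Std2: BR = Beta, leader payoff 8.
- Std3: BR = Alpha, leader payoff 5.
- Std4: BR = Gamma, leader payoff 1.
Orbyt's induced payoffs are 5, 8, 5, 1, so Orbyt commits to Std2. Subgame-perfect outcome: (Beta, Std2) with payoffs (9, 8).
Under simultaneous play:
Nexon's best replies: Std1→Gamma; Std2→Beta; Std3→Alpha; Std4→Gamma.
Orbyt's best replies: Alpha→Std1; Beta→Std1; Gamma→Std1.
Only (Gamma, Std1) has each player best-responding; Nash payoffs (5, 5).
Sequential outcome (Beta, Std2) differs from the Nash profile (Gamma, Std1).

no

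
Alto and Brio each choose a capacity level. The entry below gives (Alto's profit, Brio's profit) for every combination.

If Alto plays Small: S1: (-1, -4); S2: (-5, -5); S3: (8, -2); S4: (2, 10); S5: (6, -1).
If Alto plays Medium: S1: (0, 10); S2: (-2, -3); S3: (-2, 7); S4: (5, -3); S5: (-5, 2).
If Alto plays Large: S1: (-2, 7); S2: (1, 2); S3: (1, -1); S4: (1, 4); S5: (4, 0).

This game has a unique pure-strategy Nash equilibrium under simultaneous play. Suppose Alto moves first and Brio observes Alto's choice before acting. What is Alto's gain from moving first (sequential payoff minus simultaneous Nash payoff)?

Work backward from Brio's decision.
- Small: BR = S4, leader payoff 2.
- Medium: BR = S1, leader payoff 0.
- Large: BR = S1, leader payoff -2.
Alto's induced payoffs are 2, 0, -2, so Alto commits to Small. Subgame-perfect outcome: (Small, S4) with payoffs (2, 10).
Now find the simultaneous Nash equilibrium.
Alto's best replies: S1→Medium; S2→Large; S3→Small; S4→Medium; S5→Small.
Brio's best replies: Small→S4; Medium→S1; Large→S1.
Only (Medium, S1) has each player best-responding; Nash payoffs (0, 10).
Alto's commitment gain: 2 − 0 = 2.

2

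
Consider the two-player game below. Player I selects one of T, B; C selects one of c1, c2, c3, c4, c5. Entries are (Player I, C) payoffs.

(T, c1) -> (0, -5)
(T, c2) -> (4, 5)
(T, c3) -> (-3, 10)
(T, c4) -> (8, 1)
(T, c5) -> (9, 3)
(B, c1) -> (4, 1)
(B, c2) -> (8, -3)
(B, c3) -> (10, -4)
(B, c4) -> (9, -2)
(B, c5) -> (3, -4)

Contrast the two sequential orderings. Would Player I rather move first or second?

If Player I leads: C's best replies are T→c3, B→c1; Player I's induced payoffs -3, 4; outcome (B, c1), payoffs (4, 1).
If C leads: Player I's best replies are c1→B, c2→B, c3→B, c4→B, c5→T; C's induced payoffs 1, -3, -4, -2, 3; outcome (T, c5), payoffs (9, 3).
Player I gets 4 moving first and 9 moving second, so Player I prefers to move second.

second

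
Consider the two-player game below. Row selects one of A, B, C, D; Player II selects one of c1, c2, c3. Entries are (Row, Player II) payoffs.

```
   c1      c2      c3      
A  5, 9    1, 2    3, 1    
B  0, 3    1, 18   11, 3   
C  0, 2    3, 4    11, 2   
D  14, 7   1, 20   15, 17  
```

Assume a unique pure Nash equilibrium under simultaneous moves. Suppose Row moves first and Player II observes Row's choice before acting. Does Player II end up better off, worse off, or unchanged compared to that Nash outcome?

better off

Player II best-responds to each possible Row move:
- A: BR = c1, leader payoff 5.
- B: BR = c2, leader payoff 1.
- C: BR = c2, leader payoff 3.
- D: BR = c2, leader payoff 1.
Maximizing over 5, 1, 3, 1, Row chooses A. Subgame-perfect outcome: (A, c1) with payoffs (5, 9).
For the simultaneous game, intersect best replies.
Row's best replies: c1→D; c2→C; c3→D.
Player II's best replies: A→c1; B→c2; C→c2; D→c2.
Only (C, c2) has each player best-responding; Nash payoffs (3, 4).
Player II earns 9 sequentially versus 4 at the Nash outcome: better off.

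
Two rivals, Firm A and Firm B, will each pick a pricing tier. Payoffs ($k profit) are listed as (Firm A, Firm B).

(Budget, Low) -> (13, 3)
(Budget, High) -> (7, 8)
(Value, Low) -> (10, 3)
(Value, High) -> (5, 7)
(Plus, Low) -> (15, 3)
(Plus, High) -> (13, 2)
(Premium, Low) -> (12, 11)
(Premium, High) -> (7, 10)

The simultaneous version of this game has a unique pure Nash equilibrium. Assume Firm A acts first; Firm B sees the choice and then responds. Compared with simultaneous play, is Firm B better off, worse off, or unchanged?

unchanged

Firm B best-responds to each possible Firm A move:
- Budget: BR = High, leader payoff 7.
- Value: BR = High, leader payoff 5.
- Plus: BR = Low, leader payoff 15.
- Premium: BR = Low, leader payoff 12.
Firm A's induced payoffs are 7, 5, 15, 12, so Firm A commits to Plus. Subgame-perfect outcome: (Plus, Low) with payoffs (15, 3).
Under simultaneous play:
Firm A's best replies: Low→Plus; High→Plus.
Firm B's best replies: Budget→High; Value→High; Plus→Low; Premium→Low.
The unique mutual best reply is (Plus, Low), giving (15, 3).
Firm B earns 3 sequentially versus 3 at the Nash outcome: unchanged.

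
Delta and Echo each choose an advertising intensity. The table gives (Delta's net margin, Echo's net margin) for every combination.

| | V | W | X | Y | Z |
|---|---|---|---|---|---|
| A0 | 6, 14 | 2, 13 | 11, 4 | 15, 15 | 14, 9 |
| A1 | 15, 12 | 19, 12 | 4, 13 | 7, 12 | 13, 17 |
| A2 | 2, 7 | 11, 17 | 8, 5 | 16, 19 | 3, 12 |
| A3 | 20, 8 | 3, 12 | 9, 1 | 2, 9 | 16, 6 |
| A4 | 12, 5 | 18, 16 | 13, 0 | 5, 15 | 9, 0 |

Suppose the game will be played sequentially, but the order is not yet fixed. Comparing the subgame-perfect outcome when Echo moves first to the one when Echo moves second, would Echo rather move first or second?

first

If Delta leads: Echo's best replies are A0→Y, A1→Z, A2→Y, A3→W, A4→W; Delta's induced payoffs 15, 13, 16, 3, 18; outcome (A4, W), payoffs (18, 16).
If Echo leads: Delta's best replies are V→A3, W→A1, X→A4, Y→A2, Z→A3; Echo's induced payoffs 8, 12, 0, 19, 6; outcome (A2, Y), payoffs (16, 19).
Echo gets 19 moving first and 16 moving second, so Echo prefers to move first.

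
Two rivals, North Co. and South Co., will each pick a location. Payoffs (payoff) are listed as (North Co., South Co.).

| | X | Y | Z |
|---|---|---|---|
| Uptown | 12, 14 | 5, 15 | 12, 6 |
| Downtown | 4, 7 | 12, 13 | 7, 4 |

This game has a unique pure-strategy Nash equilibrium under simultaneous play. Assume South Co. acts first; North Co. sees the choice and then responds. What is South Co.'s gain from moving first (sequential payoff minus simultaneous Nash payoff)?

Solve by backward induction (South Co. leads).
- X → North Co. plays Uptown (best of 12, 4); South Co. gets 14.
- Y → North Co. plays Downtown (best of 5, 12); South Co. gets 13.
- Z → North Co. plays Uptown (best of 12, 7); South Co. gets 6.
Among 14, 13, 6, the best is 14 at X. Subgame-perfect outcome: (Uptown, X) with payoffs (12, 14).
For the simultaneous game, intersect best replies.
North Co.'s best replies: X→Uptown; Y→Downtown; Z→Uptown.
South Co.'s best replies: Uptown→Y; Downtown→Y.
The unique mutual best reply is (Downtown, Y), giving (12, 13).
South Co.'s commitment gain: 14 − 13 = 1.

1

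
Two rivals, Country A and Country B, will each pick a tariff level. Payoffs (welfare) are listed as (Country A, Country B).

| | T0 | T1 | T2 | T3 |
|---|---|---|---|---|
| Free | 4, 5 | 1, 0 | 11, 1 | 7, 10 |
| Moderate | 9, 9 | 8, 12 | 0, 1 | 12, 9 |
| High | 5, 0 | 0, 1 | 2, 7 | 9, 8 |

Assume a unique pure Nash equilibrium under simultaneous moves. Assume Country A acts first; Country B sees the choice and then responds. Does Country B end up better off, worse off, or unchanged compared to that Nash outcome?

worse off

Work backward from Country B's decision.
- Free: BR = T3, leader payoff 7.
- Moderate: BR = T1, leader payoff 8.
- High: BR = T3, leader payoff 9.
Among 7, 8, 9, the best is 9 at High. Subgame-perfect outcome: (High, T3) with payoffs (9, 8).
Under simultaneous play:
Country A's best replies: T0→Moderate; T1→Moderate; T2→Free; T3→Moderate.
Country B's best replies: Free→T3; Moderate→T1; High→T3.
The unique mutual best reply is (Moderate, T1), giving (8, 12).
Country B earns 8 sequentially versus 12 at the Nash outcome: worse off.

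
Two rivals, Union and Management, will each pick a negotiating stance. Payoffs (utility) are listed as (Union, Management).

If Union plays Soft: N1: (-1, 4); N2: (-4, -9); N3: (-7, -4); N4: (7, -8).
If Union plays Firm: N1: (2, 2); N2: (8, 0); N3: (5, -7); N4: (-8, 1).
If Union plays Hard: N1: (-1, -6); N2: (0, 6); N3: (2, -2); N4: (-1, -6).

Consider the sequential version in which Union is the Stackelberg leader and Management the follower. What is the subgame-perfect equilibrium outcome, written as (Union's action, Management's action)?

Backward induction with Union moving first.
- Soft: BR = N1, leader payoff -1.
- Firm: BR = N1, leader payoff 2.
- Hard: BR = N2, leader payoff 0.
Among -1, 2, 0, the best is 2 at Firm. Subgame-perfect outcome: (Firm, N1) with payoffs (2, 2).

(Firm, N1)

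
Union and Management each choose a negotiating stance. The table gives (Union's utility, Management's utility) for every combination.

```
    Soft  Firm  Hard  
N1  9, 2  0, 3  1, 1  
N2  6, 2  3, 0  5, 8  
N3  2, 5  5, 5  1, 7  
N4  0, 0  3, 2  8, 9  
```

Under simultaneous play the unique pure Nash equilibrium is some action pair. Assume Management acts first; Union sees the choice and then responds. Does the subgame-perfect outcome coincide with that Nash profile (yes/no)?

yes

Union best-responds to each possible Management move:
- Soft: BR = N1, leader payoff 2.
- Firm: BR = N3, leader payoff 5.
- Hard: BR = N4, leader payoff 9.
Maximizing over 2, 5, 9, Management chooses Hard. Subgame-perfect outcome: (N4, Hard) with payoffs (8, 9).
For the simultaneous game, intersect best replies.
Union's best replies: Soft→N1; Firm→N3; Hard→N4.
Management's best replies: N1→Firm; N2→Hard; N3→Hard; N4→Hard.
Only (N4, Hard) has each player best-responding; Nash payoffs (8, 9).
Sequential outcome (N4, Hard) coincides with the Nash profile (N4, Hard).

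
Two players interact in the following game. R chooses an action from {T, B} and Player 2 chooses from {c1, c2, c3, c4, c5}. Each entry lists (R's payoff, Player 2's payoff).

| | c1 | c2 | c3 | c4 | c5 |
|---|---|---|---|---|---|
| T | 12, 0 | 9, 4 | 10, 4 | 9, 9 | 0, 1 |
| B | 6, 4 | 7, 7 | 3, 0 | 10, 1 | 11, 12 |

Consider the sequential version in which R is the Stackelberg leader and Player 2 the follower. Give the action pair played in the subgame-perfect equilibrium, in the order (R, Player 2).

Work backward from Player 2's decision.
- T: Player 2 compares 0, 4, 4, 9, 1 and picks c4; R would get 9.
- B: Player 2 compares 4, 7, 0, 1, 12 and picks c5; R would get 11.
R's induced payoffs are 9, 11, so R commits to B. Subgame-perfect outcome: (B, c5) with payoffs (11, 12).

(B, c5)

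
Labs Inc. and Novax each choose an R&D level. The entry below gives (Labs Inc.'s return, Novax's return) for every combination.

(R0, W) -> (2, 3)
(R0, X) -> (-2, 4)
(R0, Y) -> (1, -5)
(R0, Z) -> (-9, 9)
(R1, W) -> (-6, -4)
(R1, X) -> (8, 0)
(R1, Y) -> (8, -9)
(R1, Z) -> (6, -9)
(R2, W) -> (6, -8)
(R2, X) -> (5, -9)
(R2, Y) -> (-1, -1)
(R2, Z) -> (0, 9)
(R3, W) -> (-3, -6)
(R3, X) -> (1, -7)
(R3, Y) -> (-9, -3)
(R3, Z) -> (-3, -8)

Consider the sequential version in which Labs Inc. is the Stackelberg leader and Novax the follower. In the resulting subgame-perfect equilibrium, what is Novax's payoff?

0

Work backward from Novax's decision.
- R0: BR = Z, leader payoff -9.
- R1: BR = X, leader payoff 8.
- R2: BR = Z, leader payoff 0.
- R3: BR = Y, leader payoff -9.
Labs Inc.'s induced payoffs are -9, 8, 0, -9, so Labs Inc. commits to R1. Subgame-perfect outcome: (R1, X) with payoffs (8, 0).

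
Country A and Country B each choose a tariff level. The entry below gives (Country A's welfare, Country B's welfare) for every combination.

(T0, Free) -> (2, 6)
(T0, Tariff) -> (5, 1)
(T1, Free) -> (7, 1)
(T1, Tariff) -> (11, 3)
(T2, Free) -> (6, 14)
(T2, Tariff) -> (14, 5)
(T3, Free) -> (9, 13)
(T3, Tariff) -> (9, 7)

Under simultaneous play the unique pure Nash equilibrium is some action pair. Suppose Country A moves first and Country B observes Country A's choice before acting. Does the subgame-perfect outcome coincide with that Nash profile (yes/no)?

no

Country B best-responds to each possible Country A move:
- T0: BR = Free, leader payoff 2.
- T1: BR = Tariff, leader payoff 11.
- T2: BR = Free, leader payoff 6.
- T3: BR = Free, leader payoff 9.
Maximizing over 2, 11, 6, 9, Country A chooses T1. Subgame-perfect outcome: (T1, Tariff) with payoffs (11, 3).
For the simultaneous game, intersect best replies.
Country A's best replies: Free→T3; Tariff→T2.
Country B's best replies: T0→Free; T1→Tariff; T2→Free; T3→Free.
Only (T3, Free) has each player best-responding; Nash payoffs (9, 13).
Sequential outcome (T1, Tariff) differs from the Nash profile (T3, Free).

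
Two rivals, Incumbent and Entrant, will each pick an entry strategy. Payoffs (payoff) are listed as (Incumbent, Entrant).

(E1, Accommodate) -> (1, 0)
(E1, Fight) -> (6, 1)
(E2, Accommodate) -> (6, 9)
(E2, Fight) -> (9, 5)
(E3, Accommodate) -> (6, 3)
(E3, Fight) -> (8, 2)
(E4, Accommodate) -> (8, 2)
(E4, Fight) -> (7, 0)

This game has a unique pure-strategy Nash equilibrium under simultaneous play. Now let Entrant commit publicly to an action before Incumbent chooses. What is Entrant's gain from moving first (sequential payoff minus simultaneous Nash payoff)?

Solve by backward induction (Entrant leads).
- Accommodate: BR = E4, leader payoff 2.
- Fight: BR = E2, leader payoff 5.
Maximizing over 2, 5, Entrant chooses Fight. Subgame-perfect outcome: (E2, Fight) with payoffs (9, 5).
Now find the simultaneous Nash equilibrium.
Incumbent's best replies: Accommodate→E4; Fight→E2.
Entrant's best replies: E1→Fight; E2→Accommodate; E3→Accommodate; E4→Accommodate.
Only (E4, Accommodate) has each player best-responding; Nash payoffs (8, 2).
Entrant's commitment gain: 5 − 2 = 3.

3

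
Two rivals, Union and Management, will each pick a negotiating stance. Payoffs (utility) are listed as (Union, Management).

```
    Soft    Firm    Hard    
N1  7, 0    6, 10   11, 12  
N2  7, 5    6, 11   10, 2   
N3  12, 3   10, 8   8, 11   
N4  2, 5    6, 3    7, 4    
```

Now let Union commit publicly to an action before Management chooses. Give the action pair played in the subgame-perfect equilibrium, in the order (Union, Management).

Management best-responds to each possible Union move:
- N1: Management compares 0, 10, 12 and picks Hard; Union would get 11.
- N2: Management compares 5, 11, 2 and picks Firm; Union would get 6.
- N3: Management compares 3, 8, 11 and picks Hard; Union would get 8.
- N4: Management compares 5, 3, 4 and picks Soft; Union would get 2.
Among 11, 6, 8, 2, the best is 11 at N1. Subgame-perfect outcome: (N1, Hard) with payoffs (11, 12).

(N1, Hard)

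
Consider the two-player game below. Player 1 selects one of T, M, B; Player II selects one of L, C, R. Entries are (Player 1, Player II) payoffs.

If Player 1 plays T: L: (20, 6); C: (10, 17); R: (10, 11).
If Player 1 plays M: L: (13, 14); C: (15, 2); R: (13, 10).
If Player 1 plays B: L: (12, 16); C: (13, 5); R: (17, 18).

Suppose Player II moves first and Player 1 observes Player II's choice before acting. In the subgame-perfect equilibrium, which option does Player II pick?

Solve by backward induction (Player II leads).
- L: BR = T, leader payoff 6.
- C: BR = M, leader payoff 2.
- R: BR = B, leader payoff 18.
Maximizing over 6, 2, 18, Player II chooses R. Subgame-perfect outcome: (B, R) with payoffs (17, 18).

R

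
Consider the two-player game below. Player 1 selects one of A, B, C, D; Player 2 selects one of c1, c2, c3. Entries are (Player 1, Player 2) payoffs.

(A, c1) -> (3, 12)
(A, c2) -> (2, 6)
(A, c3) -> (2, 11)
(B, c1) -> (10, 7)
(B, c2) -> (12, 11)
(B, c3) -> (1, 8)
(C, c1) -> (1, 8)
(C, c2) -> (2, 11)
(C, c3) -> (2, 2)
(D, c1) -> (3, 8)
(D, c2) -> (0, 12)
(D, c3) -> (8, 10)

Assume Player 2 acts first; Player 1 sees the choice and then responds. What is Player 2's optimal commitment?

c2

Backward induction with Player 2 moving first.
- c1: BR = B, leader payoff 7.
- c2: BR = B, leader payoff 11.
- c3: BR = D, leader payoff 10.
Player 2's induced payoffs are 7, 11, 10, so Player 2 commits to c2. Subgame-perfect outcome: (B, c2) with payoffs (12, 11).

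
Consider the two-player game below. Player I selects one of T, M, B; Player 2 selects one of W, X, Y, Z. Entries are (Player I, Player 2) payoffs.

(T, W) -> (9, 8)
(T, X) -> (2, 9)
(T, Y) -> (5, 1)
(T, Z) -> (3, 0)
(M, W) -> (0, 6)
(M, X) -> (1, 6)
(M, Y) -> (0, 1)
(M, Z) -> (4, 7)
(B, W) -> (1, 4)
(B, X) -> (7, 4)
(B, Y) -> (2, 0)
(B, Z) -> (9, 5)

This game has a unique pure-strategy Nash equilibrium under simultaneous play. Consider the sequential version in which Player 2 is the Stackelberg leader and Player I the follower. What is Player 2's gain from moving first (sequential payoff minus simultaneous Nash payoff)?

3

Backward induction with Player 2 moving first.
- W: Player I compares 9, 0, 1 and picks T; Player 2 would get 8.
- X: Player I compares 2, 1, 7 and picks B; Player 2 would get 4.
- Y: Player I compares 5, 0, 2 and picks T; Player 2 would get 1.
- Z: Player I compares 3, 4, 9 and picks B; Player 2 would get 5.
Maximizing over 8, 4, 1, 5, Player 2 chooses W. Subgame-perfect outcome: (T, W) with payoffs (9, 8).
For the simultaneous game, intersect best replies.
Player I's best replies: W→T; X→B; Y→T; Z→B.
Player 2's best replies: T→X; M→Z; B→Z.
Only (B, Z) has each player best-responding; Nash payoffs (9, 5).
Player 2's commitment gain: 8 − 5 = 3.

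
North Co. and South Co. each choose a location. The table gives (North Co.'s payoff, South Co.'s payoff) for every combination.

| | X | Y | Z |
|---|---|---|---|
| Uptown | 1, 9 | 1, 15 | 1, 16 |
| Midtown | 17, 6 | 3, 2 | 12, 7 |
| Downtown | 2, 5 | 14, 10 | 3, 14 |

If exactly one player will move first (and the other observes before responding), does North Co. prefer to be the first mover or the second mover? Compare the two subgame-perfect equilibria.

If North Co. leads: South Co.'s best replies are Uptown→Z, Midtown→Z, Downtown→Z; North Co.'s induced payoffs 1, 12, 3; outcome (Midtown, Z), payoffs (12, 7).
If South Co. leads: North Co.'s best replies are X→Midtown, Y→Downtown, Z→Midtown; South Co.'s induced payoffs 6, 10, 7; outcome (Downtown, Y), payoffs (14, 10).
North Co. gets 12 moving first and 14 moving second, so North Co. prefers to move second.

second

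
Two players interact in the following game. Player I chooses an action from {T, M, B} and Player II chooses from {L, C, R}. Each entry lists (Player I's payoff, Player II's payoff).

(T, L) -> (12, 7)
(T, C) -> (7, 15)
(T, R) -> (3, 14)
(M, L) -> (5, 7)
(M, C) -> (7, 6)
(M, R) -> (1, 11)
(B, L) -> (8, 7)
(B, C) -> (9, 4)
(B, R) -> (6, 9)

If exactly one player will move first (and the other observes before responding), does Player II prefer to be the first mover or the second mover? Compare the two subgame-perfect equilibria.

If Player I leads: Player II's best replies are T→C, M→R, B→R; Player I's induced payoffs 7, 1, 6; outcome (T, C), payoffs (7, 15).
If Player II leads: Player I's best replies are L→T, C→B, R→B; Player II's induced payoffs 7, 4, 9; outcome (B, R), payoffs (6, 9).
Player II gets 9 moving first and 15 moving second, so Player II prefers to move second.

second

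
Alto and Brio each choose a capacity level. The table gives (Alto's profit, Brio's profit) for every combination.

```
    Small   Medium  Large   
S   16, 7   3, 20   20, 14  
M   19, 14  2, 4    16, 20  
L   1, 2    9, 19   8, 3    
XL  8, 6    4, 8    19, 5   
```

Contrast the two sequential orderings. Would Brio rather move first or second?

If Alto leads: Brio's best replies are S→Medium, M→Large, L→Medium, XL→Medium; Alto's induced payoffs 3, 16, 9, 4; outcome (M, Large), payoffs (16, 20).
If Brio leads: Alto's best replies are Small→M, Medium→L, Large→S; Brio's induced payoffs 14, 19, 14; outcome (L, Medium), payoffs (9, 19).
Brio gets 19 moving first and 20 moving second, so Brio prefers to move second.

second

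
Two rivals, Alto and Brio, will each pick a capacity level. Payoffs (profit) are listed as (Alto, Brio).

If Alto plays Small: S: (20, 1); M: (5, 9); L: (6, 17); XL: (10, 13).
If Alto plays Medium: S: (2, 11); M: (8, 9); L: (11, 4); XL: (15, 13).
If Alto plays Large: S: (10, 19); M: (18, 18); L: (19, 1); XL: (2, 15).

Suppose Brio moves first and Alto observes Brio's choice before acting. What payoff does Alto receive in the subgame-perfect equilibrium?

Backward induction with Brio moving first.
- S: Alto compares 20, 2, 10 and picks Small; Brio would get 1.
- M: Alto compares 5, 8, 18 and picks Large; Brio would get 18.
- L: Alto compares 6, 11, 19 and picks Large; Brio would get 1.
- XL: Alto compares 10, 15, 2 and picks Medium; Brio would get 13.
Among 1, 18, 1, 13, the best is 18 at M. Subgame-perfect outcome: (Large, M) with payoffs (18, 18).

18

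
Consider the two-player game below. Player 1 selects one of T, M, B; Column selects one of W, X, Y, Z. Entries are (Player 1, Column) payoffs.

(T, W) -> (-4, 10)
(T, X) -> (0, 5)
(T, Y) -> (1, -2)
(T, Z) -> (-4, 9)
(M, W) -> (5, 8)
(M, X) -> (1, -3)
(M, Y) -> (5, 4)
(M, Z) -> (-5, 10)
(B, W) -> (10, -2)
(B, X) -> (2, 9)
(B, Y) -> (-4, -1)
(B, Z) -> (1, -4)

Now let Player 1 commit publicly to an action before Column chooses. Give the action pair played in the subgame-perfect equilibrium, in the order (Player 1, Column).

(B, X)

Backward induction with Player 1 moving first.
- T → Column plays W (best of 10, 5, -2, 9); Player 1 gets -4.
- M → Column plays Z (best of 8, -3, 4, 10); Player 1 gets -5.
- B → Column plays X (best of -2, 9, -1, -4); Player 1 gets 2.
Player 1's induced payoffs are -4, -5, 2, so Player 1 commits to B. Subgame-perfect outcome: (B, X) with payoffs (2, 9).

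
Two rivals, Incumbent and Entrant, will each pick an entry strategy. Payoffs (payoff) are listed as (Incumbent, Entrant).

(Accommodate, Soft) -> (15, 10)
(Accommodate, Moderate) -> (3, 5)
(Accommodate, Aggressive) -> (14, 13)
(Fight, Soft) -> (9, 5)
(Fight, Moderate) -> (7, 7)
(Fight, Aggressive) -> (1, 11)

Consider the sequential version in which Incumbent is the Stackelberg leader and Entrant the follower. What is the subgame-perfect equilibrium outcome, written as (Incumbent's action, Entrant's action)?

(Accommodate, Aggressive)

Work backward from Entrant's decision.
- Accommodate → Entrant plays Aggressive (best of 10, 5, 13); Incumbent gets 14.
- Fight → Entrant plays Aggressive (best of 5, 7, 11); Incumbent gets 1.
Incumbent's induced payoffs are 14, 1, so Incumbent commits to Accommodate. Subgame-perfect outcome: (Accommodate, Aggressive) with payoffs (14, 13).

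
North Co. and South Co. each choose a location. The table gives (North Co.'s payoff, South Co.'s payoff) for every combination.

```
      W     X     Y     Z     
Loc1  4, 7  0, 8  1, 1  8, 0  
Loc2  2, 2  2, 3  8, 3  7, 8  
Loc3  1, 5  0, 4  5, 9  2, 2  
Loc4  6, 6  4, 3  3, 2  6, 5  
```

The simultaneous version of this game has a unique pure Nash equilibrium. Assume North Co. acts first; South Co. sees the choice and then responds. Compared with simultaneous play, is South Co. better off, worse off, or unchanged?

better off

Backward induction with North Co. moving first.
- Loc1: South Co. compares 7, 8, 1, 0 and picks X; North Co. would get 0.
- Loc2: South Co. compares 2, 3, 3, 8 and picks Z; North Co. would get 7.
- Loc3: South Co. compares 5, 4, 9, 2 and picks Y; North Co. would get 5.
- Loc4: South Co. compares 6, 3, 2, 5 and picks W; North Co. would get 6.
Maximizing over 0, 7, 5, 6, North Co. chooses Loc2. Subgame-perfect outcome: (Loc2, Z) with payoffs (7, 8).
Under simultaneous play:
North Co.'s best replies: W→Loc4; X→Loc4; Y→Loc2; Z→Loc1.
South Co.'s best replies: Loc1→X; Loc2→Z; Loc3→Y; Loc4→W.
Only (Loc4, W) has each player best-responding; Nash payoffs (6, 6).
South Co. earns 8 sequentially versus 6 at the Nash outcome: better off.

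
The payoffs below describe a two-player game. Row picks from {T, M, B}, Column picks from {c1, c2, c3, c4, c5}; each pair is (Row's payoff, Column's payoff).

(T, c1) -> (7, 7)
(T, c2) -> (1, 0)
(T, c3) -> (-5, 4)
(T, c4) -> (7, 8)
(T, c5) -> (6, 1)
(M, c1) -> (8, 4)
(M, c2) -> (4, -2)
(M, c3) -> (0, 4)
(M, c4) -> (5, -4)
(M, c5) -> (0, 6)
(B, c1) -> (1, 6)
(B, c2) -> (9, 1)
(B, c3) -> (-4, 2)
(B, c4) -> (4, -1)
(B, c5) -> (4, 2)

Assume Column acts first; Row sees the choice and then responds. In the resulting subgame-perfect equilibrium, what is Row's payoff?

Solve by backward induction (Column leads).
- c1: BR = M, leader payoff 4.
- c2: BR = B, leader payoff 1.
- c3: BR = M, leader payoff 4.
- c4: BR = T, leader payoff 8.
- c5: BR = T, leader payoff 1.
Maximizing over 4, 1, 4, 8, 1, Column chooses c4. Subgame-perfect outcome: (T, c4) with payoffs (7, 8).

7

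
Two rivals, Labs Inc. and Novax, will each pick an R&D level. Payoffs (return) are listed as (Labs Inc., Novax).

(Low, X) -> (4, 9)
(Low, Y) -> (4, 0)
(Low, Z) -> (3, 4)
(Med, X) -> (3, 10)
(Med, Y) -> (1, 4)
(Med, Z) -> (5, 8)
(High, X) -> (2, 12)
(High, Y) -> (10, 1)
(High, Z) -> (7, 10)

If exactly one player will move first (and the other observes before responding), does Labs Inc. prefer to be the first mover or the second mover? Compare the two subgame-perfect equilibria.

If Labs Inc. leads: Novax's best replies are Low→X, Med→X, High→X; Labs Inc.'s induced payoffs 4, 3, 2; outcome (Low, X), payoffs (4, 9).
If Novax leads: Labs Inc.'s best replies are X→Low, Y→High, Z→High; Novax's induced payoffs 9, 1, 10; outcome (High, Z), payoffs (7, 10).
Labs Inc. gets 4 moving first and 7 moving second, so Labs Inc. prefers to move second.

second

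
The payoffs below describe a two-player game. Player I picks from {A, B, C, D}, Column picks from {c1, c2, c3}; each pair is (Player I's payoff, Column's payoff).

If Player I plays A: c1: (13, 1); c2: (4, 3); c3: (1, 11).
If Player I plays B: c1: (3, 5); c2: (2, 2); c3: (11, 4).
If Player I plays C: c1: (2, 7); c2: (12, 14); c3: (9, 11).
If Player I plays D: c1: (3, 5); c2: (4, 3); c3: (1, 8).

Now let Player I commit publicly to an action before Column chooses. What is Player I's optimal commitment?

Backward induction with Player I moving first.
- A: Column compares 1, 3, 11 and picks c3; Player I would get 1.
- B: Column compares 5, 2, 4 and picks c1; Player I would get 3.
- C: Column compares 7, 14, 11 and picks c2; Player I would get 12.
- D: Column compares 5, 3, 8 and picks c3; Player I would get 1.
Maximizing over 1, 3, 12, 1, Player I chooses C. Subgame-perfect outcome: (C, c2) with payoffs (12, 14).

C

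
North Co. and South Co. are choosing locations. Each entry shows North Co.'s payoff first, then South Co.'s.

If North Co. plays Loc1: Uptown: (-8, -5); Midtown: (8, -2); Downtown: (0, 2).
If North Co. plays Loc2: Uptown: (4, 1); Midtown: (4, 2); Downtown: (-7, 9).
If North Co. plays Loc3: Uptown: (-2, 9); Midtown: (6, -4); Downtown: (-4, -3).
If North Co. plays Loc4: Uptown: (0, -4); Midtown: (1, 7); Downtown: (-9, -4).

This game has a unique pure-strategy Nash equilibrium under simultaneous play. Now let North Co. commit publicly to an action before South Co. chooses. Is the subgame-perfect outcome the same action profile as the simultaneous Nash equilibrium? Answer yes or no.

Work backward from South Co.'s decision.
- Loc1: South Co. compares -5, -2, 2 and picks Downtown; North Co. would get 0.
- Loc2: South Co. compares 1, 2, 9 and picks Downtown; North Co. would get -7.
- Loc3: South Co. compares 9, -4, -3 and picks Uptown; North Co. would get -2.
- Loc4: South Co. compares -4, 7, -4 and picks Midtown; North Co. would get 1.
North Co.'s induced payoffs are 0, -7, -2, 1, so North Co. commits to Loc4. Subgame-perfect outcome: (Loc4, Midtown) with payoffs (1, 7).
For the simultaneous game, intersect best replies.
North Co.'s best replies: Uptown→Loc2; Midtown→Loc1; Downtown→Loc1.
South Co.'s best replies: Loc1→Downtown; Loc2→Downtown; Loc3→Uptown; Loc4→Midtown.
The unique mutual best reply is (Loc1, Downtown), giving (0, 2).
Sequential outcome (Loc4, Midtown) differs from the Nash profile (Loc1, Downtown).

no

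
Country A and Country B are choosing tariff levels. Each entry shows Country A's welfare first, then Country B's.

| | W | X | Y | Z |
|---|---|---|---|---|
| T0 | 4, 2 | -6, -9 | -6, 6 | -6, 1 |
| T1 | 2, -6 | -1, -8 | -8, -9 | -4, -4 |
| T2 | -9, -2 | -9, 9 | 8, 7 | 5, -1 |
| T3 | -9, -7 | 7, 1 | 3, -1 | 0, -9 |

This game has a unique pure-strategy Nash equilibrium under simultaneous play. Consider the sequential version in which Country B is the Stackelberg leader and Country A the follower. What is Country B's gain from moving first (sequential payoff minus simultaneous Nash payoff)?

Work backward from Country A's decision.
- W: BR = T0, leader payoff 2.
- X: BR = T3, leader payoff 1.
- Y: BR = T2, leader payoff 7.
- Z: BR = T2, leader payoff -1.
Among 2, 1, 7, -1, the best is 7 at Y. Subgame-perfect outcome: (T2, Y) with payoffs (8, 7).
Now find the simultaneous Nash equilibrium.
Country A's best replies: W→T0; X→T3; Y→T2; Z→T2.
Country B's best replies: T0→Y; T1→Z; T2→X; T3→X.
The unique mutual best reply is (T3, X), giving (7, 1).
Country B's commitment gain: 7 − 1 = 6.

6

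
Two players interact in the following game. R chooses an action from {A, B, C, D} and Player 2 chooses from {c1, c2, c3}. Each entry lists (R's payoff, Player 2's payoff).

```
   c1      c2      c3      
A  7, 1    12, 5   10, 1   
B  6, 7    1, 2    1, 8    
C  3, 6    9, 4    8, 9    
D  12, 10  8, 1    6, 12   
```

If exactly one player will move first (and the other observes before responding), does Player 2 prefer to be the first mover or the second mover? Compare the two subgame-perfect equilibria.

If R leads: Player 2's best replies are A→c2, B→c3, C→c3, D→c3; R's induced payoffs 12, 1, 8, 6; outcome (A, c2), payoffs (12, 5).
If Player 2 leads: R's best replies are c1→D, c2→A, c3→A; Player 2's induced payoffs 10, 5, 1; outcome (D, c1), payoffs (12, 10).
Player 2 gets 10 moving first and 5 moving second, so Player 2 prefers to move first.

first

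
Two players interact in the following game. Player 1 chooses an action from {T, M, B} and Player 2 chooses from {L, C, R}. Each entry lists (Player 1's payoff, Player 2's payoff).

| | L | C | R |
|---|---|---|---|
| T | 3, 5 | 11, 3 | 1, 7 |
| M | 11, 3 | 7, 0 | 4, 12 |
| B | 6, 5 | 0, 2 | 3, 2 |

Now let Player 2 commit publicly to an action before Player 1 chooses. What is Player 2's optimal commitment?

R

Player 1 best-responds to each possible Player 2 move:
- L: BR = M, leader payoff 3.
- C: BR = T, leader payoff 3.
- R: BR = M, leader payoff 12.
Among 3, 3, 12, the best is 12 at R. Subgame-perfect outcome: (M, R) with payoffs (4, 12).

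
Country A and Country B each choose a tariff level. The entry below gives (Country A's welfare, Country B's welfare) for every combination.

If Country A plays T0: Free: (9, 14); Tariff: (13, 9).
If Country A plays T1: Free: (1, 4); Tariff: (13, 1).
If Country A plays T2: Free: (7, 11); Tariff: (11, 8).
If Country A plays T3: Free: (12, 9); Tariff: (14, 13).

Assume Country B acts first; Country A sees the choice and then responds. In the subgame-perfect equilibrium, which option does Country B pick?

Tariff

Country A best-responds to each possible Country B move:
- Free: BR = T3, leader payoff 9.
- Tariff: BR = T3, leader payoff 13.
Country B's induced payoffs are 9, 13, so Country B commits to Tariff. Subgame-perfect outcome: (T3, Tariff) with payoffs (14, 13).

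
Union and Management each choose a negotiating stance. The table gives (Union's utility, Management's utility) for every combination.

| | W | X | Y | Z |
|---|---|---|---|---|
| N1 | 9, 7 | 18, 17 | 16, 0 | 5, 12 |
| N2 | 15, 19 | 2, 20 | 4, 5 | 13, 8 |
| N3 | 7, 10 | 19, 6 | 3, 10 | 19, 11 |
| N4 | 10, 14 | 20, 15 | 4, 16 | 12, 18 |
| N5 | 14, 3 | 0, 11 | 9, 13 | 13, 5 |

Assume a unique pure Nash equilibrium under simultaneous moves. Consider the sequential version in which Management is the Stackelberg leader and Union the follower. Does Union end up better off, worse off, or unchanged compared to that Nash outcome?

Backward induction with Management moving first.
- W: Union compares 9, 15, 7, 10, 14 and picks N2; Management would get 19.
- X: Union compares 18, 2, 19, 20, 0 and picks N4; Management would get 15.
- Y: Union compares 16, 4, 3, 4, 9 and picks N1; Management would get 0.
- Z: Union compares 5, 13, 19, 12, 13 and picks N3; Management would get 11.
Among 19, 15, 0, 11, the best is 19 at W. Subgame-perfect outcome: (N2, W) with payoffs (15, 19).
Now find the simultaneous Nash equilibrium.
Union's best replies: W→N2; X→N4; Y→N1; Z→N3.
Management's best replies: N1→X; N2→X; N3→Z; N4→Z; N5→Y.
The unique mutual best reply is (N3, Z), giving (19, 11).
Union earns 15 sequentially versus 19 at the Nash outcome: worse off.

worse off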